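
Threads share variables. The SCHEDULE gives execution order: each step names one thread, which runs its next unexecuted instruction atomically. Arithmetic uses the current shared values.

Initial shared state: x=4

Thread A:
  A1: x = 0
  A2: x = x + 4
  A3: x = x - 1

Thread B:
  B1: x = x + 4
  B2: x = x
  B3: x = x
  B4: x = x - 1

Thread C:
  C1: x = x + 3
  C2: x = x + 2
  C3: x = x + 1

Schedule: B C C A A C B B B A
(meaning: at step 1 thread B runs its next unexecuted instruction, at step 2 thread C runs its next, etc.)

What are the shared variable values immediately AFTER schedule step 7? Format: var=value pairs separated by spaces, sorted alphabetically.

Answer: x=5

Derivation:
Step 1: thread B executes B1 (x = x + 4). Shared: x=8. PCs: A@0 B@1 C@0
Step 2: thread C executes C1 (x = x + 3). Shared: x=11. PCs: A@0 B@1 C@1
Step 3: thread C executes C2 (x = x + 2). Shared: x=13. PCs: A@0 B@1 C@2
Step 4: thread A executes A1 (x = 0). Shared: x=0. PCs: A@1 B@1 C@2
Step 5: thread A executes A2 (x = x + 4). Shared: x=4. PCs: A@2 B@1 C@2
Step 6: thread C executes C3 (x = x + 1). Shared: x=5. PCs: A@2 B@1 C@3
Step 7: thread B executes B2 (x = x). Shared: x=5. PCs: A@2 B@2 C@3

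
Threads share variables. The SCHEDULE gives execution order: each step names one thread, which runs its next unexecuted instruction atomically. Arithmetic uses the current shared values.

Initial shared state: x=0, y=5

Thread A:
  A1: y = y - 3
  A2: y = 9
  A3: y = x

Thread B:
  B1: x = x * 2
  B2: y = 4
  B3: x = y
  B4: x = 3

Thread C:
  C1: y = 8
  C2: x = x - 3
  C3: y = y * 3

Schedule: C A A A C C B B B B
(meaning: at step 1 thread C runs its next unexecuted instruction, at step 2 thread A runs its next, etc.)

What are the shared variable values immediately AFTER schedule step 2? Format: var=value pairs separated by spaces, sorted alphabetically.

Answer: x=0 y=5

Derivation:
Step 1: thread C executes C1 (y = 8). Shared: x=0 y=8. PCs: A@0 B@0 C@1
Step 2: thread A executes A1 (y = y - 3). Shared: x=0 y=5. PCs: A@1 B@0 C@1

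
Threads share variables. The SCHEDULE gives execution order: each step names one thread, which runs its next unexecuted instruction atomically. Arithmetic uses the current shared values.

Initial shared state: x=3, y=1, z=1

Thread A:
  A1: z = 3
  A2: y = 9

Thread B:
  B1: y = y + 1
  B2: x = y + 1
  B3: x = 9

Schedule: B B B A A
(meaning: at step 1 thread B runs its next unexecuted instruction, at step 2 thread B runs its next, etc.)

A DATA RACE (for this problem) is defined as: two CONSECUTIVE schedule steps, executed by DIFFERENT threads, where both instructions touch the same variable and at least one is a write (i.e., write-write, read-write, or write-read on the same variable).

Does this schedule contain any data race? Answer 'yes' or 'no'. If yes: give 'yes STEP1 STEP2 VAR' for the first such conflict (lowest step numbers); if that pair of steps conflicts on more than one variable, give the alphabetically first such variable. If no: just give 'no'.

Steps 1,2: same thread (B). No race.
Steps 2,3: same thread (B). No race.
Steps 3,4: B(r=-,w=x) vs A(r=-,w=z). No conflict.
Steps 4,5: same thread (A). No race.

Answer: no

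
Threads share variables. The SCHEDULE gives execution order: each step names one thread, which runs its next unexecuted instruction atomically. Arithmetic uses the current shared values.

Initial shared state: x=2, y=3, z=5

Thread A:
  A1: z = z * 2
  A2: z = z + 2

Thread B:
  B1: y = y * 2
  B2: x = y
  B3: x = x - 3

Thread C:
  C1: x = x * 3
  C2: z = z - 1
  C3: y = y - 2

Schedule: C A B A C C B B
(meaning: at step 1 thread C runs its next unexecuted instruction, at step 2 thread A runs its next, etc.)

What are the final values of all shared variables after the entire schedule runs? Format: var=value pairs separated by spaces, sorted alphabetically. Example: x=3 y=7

Answer: x=1 y=4 z=11

Derivation:
Step 1: thread C executes C1 (x = x * 3). Shared: x=6 y=3 z=5. PCs: A@0 B@0 C@1
Step 2: thread A executes A1 (z = z * 2). Shared: x=6 y=3 z=10. PCs: A@1 B@0 C@1
Step 3: thread B executes B1 (y = y * 2). Shared: x=6 y=6 z=10. PCs: A@1 B@1 C@1
Step 4: thread A executes A2 (z = z + 2). Shared: x=6 y=6 z=12. PCs: A@2 B@1 C@1
Step 5: thread C executes C2 (z = z - 1). Shared: x=6 y=6 z=11. PCs: A@2 B@1 C@2
Step 6: thread C executes C3 (y = y - 2). Shared: x=6 y=4 z=11. PCs: A@2 B@1 C@3
Step 7: thread B executes B2 (x = y). Shared: x=4 y=4 z=11. PCs: A@2 B@2 C@3
Step 8: thread B executes B3 (x = x - 3). Shared: x=1 y=4 z=11. PCs: A@2 B@3 C@3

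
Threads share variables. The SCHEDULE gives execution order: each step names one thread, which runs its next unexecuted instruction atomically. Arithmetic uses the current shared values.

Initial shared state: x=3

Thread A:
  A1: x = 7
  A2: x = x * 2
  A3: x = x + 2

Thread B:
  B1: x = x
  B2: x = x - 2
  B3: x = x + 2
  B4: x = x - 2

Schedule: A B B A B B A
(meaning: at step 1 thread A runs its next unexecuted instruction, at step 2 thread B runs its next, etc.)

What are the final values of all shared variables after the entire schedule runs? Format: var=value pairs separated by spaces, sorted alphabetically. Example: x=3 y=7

Answer: x=12

Derivation:
Step 1: thread A executes A1 (x = 7). Shared: x=7. PCs: A@1 B@0
Step 2: thread B executes B1 (x = x). Shared: x=7. PCs: A@1 B@1
Step 3: thread B executes B2 (x = x - 2). Shared: x=5. PCs: A@1 B@2
Step 4: thread A executes A2 (x = x * 2). Shared: x=10. PCs: A@2 B@2
Step 5: thread B executes B3 (x = x + 2). Shared: x=12. PCs: A@2 B@3
Step 6: thread B executes B4 (x = x - 2). Shared: x=10. PCs: A@2 B@4
Step 7: thread A executes A3 (x = x + 2). Shared: x=12. PCs: A@3 B@4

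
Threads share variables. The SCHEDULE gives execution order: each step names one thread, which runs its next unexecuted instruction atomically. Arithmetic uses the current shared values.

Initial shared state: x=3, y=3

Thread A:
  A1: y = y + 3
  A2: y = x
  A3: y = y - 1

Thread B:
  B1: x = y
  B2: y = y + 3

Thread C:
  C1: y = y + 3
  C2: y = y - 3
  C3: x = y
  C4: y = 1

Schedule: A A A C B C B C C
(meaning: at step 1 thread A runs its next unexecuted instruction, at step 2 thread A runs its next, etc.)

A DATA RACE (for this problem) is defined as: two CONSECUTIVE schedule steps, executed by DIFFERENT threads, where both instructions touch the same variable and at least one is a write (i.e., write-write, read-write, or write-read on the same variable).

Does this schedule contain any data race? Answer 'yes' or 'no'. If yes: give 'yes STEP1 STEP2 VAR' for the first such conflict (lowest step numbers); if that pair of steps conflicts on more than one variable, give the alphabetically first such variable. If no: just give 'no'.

Answer: yes 3 4 y

Derivation:
Steps 1,2: same thread (A). No race.
Steps 2,3: same thread (A). No race.
Steps 3,4: A(y = y - 1) vs C(y = y + 3). RACE on y (W-W).
Steps 4,5: C(y = y + 3) vs B(x = y). RACE on y (W-R).
Steps 5,6: B(x = y) vs C(y = y - 3). RACE on y (R-W).
Steps 6,7: C(y = y - 3) vs B(y = y + 3). RACE on y (W-W).
Steps 7,8: B(y = y + 3) vs C(x = y). RACE on y (W-R).
Steps 8,9: same thread (C). No race.
First conflict at steps 3,4.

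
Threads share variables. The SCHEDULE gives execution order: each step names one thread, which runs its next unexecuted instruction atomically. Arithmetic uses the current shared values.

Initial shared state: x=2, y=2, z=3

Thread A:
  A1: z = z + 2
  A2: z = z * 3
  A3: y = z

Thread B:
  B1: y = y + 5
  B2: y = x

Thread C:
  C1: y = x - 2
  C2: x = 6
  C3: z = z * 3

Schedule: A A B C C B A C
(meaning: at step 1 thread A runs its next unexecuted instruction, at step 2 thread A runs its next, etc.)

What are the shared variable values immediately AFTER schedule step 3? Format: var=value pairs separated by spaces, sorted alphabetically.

Answer: x=2 y=7 z=15

Derivation:
Step 1: thread A executes A1 (z = z + 2). Shared: x=2 y=2 z=5. PCs: A@1 B@0 C@0
Step 2: thread A executes A2 (z = z * 3). Shared: x=2 y=2 z=15. PCs: A@2 B@0 C@0
Step 3: thread B executes B1 (y = y + 5). Shared: x=2 y=7 z=15. PCs: A@2 B@1 C@0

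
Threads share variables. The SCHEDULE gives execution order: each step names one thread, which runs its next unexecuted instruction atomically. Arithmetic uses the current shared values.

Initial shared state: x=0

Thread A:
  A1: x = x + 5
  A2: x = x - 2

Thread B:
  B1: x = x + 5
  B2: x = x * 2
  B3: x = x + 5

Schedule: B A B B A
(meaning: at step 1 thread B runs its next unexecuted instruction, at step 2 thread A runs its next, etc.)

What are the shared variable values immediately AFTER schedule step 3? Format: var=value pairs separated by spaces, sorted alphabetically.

Step 1: thread B executes B1 (x = x + 5). Shared: x=5. PCs: A@0 B@1
Step 2: thread A executes A1 (x = x + 5). Shared: x=10. PCs: A@1 B@1
Step 3: thread B executes B2 (x = x * 2). Shared: x=20. PCs: A@1 B@2

Answer: x=20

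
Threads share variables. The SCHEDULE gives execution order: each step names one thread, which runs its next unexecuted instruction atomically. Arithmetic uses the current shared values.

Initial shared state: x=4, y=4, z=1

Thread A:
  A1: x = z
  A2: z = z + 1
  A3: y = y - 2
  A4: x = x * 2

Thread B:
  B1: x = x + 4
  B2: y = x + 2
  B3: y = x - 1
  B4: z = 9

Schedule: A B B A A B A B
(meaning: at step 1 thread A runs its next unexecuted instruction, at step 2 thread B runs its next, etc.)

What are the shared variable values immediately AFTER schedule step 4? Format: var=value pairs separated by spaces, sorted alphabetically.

Step 1: thread A executes A1 (x = z). Shared: x=1 y=4 z=1. PCs: A@1 B@0
Step 2: thread B executes B1 (x = x + 4). Shared: x=5 y=4 z=1. PCs: A@1 B@1
Step 3: thread B executes B2 (y = x + 2). Shared: x=5 y=7 z=1. PCs: A@1 B@2
Step 4: thread A executes A2 (z = z + 1). Shared: x=5 y=7 z=2. PCs: A@2 B@2

Answer: x=5 y=7 z=2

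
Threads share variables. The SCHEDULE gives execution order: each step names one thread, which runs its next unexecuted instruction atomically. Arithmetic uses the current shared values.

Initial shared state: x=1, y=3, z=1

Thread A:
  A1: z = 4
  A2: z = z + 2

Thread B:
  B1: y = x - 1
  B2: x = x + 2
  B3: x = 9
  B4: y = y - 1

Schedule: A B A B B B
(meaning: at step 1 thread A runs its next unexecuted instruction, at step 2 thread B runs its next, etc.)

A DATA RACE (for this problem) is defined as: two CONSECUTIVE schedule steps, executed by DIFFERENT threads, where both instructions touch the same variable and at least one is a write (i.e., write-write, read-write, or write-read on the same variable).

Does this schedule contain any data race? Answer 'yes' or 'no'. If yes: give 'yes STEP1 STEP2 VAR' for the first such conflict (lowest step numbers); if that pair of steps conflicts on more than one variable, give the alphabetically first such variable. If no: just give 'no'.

Steps 1,2: A(r=-,w=z) vs B(r=x,w=y). No conflict.
Steps 2,3: B(r=x,w=y) vs A(r=z,w=z). No conflict.
Steps 3,4: A(r=z,w=z) vs B(r=x,w=x). No conflict.
Steps 4,5: same thread (B). No race.
Steps 5,6: same thread (B). No race.

Answer: no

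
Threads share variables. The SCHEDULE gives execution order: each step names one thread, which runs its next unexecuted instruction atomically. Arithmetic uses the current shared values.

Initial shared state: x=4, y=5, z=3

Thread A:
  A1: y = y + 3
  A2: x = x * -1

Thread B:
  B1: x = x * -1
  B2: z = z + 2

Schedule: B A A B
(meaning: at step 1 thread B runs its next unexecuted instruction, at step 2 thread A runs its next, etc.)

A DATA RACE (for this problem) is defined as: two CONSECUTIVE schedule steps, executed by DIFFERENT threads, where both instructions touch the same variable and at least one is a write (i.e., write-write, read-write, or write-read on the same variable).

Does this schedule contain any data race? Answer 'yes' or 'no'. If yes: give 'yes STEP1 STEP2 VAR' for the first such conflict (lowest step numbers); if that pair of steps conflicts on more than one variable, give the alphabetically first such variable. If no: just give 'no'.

Answer: no

Derivation:
Steps 1,2: B(r=x,w=x) vs A(r=y,w=y). No conflict.
Steps 2,3: same thread (A). No race.
Steps 3,4: A(r=x,w=x) vs B(r=z,w=z). No conflict.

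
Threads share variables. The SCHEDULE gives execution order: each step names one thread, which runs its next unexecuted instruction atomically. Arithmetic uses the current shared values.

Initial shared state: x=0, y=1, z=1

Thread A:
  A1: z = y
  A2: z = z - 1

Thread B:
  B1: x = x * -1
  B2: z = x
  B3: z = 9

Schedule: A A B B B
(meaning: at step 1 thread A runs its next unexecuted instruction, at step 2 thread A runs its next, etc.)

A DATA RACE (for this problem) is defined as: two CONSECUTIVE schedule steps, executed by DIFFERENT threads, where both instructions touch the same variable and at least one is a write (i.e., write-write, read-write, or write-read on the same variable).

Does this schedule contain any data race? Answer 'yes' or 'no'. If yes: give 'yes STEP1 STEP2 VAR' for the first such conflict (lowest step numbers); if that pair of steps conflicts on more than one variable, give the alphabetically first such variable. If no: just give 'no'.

Answer: no

Derivation:
Steps 1,2: same thread (A). No race.
Steps 2,3: A(r=z,w=z) vs B(r=x,w=x). No conflict.
Steps 3,4: same thread (B). No race.
Steps 4,5: same thread (B). No race.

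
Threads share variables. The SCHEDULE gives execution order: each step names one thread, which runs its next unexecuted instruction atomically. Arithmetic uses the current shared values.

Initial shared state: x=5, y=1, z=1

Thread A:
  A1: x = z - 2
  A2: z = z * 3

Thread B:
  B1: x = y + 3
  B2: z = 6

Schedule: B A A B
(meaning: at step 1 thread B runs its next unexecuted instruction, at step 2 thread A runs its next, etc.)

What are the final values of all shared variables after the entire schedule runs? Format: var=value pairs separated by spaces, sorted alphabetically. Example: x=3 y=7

Answer: x=-1 y=1 z=6

Derivation:
Step 1: thread B executes B1 (x = y + 3). Shared: x=4 y=1 z=1. PCs: A@0 B@1
Step 2: thread A executes A1 (x = z - 2). Shared: x=-1 y=1 z=1. PCs: A@1 B@1
Step 3: thread A executes A2 (z = z * 3). Shared: x=-1 y=1 z=3. PCs: A@2 B@1
Step 4: thread B executes B2 (z = 6). Shared: x=-1 y=1 z=6. PCs: A@2 B@2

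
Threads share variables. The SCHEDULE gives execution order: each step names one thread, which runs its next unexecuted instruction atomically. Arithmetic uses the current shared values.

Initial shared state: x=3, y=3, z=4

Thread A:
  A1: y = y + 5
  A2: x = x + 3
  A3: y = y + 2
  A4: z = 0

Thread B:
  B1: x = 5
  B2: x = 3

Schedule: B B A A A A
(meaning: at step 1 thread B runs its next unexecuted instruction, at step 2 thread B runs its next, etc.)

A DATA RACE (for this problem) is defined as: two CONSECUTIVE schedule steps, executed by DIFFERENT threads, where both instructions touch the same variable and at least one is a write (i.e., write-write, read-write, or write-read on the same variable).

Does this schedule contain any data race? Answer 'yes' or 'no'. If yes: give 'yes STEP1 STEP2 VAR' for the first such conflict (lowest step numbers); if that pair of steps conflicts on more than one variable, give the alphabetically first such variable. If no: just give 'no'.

Answer: no

Derivation:
Steps 1,2: same thread (B). No race.
Steps 2,3: B(r=-,w=x) vs A(r=y,w=y). No conflict.
Steps 3,4: same thread (A). No race.
Steps 4,5: same thread (A). No race.
Steps 5,6: same thread (A). No race.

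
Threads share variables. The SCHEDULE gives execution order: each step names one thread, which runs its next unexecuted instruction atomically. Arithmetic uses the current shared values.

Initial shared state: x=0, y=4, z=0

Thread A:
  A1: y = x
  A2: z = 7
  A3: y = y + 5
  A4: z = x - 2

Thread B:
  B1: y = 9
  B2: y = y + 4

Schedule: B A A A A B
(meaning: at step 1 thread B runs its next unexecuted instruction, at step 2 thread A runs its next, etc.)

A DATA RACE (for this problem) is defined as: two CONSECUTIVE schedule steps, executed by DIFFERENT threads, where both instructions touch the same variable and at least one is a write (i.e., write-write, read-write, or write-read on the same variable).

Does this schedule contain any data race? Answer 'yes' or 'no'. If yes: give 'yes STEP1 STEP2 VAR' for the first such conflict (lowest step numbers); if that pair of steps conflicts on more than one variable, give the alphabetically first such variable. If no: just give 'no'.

Answer: yes 1 2 y

Derivation:
Steps 1,2: B(y = 9) vs A(y = x). RACE on y (W-W).
Steps 2,3: same thread (A). No race.
Steps 3,4: same thread (A). No race.
Steps 4,5: same thread (A). No race.
Steps 5,6: A(r=x,w=z) vs B(r=y,w=y). No conflict.
First conflict at steps 1,2.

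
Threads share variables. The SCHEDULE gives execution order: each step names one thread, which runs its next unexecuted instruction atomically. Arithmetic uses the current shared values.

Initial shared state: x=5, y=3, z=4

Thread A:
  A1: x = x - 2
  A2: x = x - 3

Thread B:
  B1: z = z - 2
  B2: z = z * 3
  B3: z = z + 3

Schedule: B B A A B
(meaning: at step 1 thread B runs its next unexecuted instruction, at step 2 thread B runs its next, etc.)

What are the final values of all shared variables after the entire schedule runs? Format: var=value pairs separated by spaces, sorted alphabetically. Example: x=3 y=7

Step 1: thread B executes B1 (z = z - 2). Shared: x=5 y=3 z=2. PCs: A@0 B@1
Step 2: thread B executes B2 (z = z * 3). Shared: x=5 y=3 z=6. PCs: A@0 B@2
Step 3: thread A executes A1 (x = x - 2). Shared: x=3 y=3 z=6. PCs: A@1 B@2
Step 4: thread A executes A2 (x = x - 3). Shared: x=0 y=3 z=6. PCs: A@2 B@2
Step 5: thread B executes B3 (z = z + 3). Shared: x=0 y=3 z=9. PCs: A@2 B@3

Answer: x=0 y=3 z=9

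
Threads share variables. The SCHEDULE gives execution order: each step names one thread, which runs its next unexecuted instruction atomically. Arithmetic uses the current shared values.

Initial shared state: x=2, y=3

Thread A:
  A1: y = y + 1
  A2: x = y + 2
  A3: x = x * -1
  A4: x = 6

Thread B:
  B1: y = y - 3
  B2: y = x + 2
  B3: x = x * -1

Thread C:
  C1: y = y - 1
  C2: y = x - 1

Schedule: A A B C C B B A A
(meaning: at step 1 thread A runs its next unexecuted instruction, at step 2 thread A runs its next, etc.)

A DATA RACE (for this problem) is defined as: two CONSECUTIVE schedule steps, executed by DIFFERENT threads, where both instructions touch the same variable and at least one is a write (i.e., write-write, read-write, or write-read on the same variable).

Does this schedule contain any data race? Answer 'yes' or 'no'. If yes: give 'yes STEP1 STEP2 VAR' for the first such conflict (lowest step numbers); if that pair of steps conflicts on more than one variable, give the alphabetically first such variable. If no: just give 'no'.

Steps 1,2: same thread (A). No race.
Steps 2,3: A(x = y + 2) vs B(y = y - 3). RACE on y (R-W).
Steps 3,4: B(y = y - 3) vs C(y = y - 1). RACE on y (W-W).
Steps 4,5: same thread (C). No race.
Steps 5,6: C(y = x - 1) vs B(y = x + 2). RACE on y (W-W).
Steps 6,7: same thread (B). No race.
Steps 7,8: B(x = x * -1) vs A(x = x * -1). RACE on x (W-W).
Steps 8,9: same thread (A). No race.
First conflict at steps 2,3.

Answer: yes 2 3 y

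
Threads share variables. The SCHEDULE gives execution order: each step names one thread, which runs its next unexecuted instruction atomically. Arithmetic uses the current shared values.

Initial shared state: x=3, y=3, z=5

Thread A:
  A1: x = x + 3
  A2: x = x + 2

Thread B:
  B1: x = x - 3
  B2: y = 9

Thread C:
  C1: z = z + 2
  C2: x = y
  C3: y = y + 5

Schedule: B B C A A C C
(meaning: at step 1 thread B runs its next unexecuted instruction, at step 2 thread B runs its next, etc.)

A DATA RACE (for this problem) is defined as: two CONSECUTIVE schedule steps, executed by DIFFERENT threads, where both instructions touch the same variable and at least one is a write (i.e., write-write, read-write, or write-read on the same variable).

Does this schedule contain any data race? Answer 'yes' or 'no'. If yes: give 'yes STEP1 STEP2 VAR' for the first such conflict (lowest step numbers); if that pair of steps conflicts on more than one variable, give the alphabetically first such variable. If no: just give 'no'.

Steps 1,2: same thread (B). No race.
Steps 2,3: B(r=-,w=y) vs C(r=z,w=z). No conflict.
Steps 3,4: C(r=z,w=z) vs A(r=x,w=x). No conflict.
Steps 4,5: same thread (A). No race.
Steps 5,6: A(x = x + 2) vs C(x = y). RACE on x (W-W).
Steps 6,7: same thread (C). No race.
First conflict at steps 5,6.

Answer: yes 5 6 x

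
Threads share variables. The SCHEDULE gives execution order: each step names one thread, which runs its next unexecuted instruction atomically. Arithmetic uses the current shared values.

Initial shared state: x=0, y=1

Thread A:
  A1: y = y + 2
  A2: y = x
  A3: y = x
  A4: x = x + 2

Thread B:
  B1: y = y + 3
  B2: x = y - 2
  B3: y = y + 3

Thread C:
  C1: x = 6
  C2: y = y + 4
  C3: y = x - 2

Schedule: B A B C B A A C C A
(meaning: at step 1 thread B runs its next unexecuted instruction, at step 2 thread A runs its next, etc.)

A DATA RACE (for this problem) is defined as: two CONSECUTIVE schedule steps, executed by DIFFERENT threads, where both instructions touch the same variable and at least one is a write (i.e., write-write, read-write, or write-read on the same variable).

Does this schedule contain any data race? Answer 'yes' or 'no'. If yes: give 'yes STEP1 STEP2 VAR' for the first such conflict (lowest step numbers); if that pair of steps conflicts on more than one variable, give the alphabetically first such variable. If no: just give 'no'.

Answer: yes 1 2 y

Derivation:
Steps 1,2: B(y = y + 3) vs A(y = y + 2). RACE on y (W-W).
Steps 2,3: A(y = y + 2) vs B(x = y - 2). RACE on y (W-R).
Steps 3,4: B(x = y - 2) vs C(x = 6). RACE on x (W-W).
Steps 4,5: C(r=-,w=x) vs B(r=y,w=y). No conflict.
Steps 5,6: B(y = y + 3) vs A(y = x). RACE on y (W-W).
Steps 6,7: same thread (A). No race.
Steps 7,8: A(y = x) vs C(y = y + 4). RACE on y (W-W).
Steps 8,9: same thread (C). No race.
Steps 9,10: C(y = x - 2) vs A(x = x + 2). RACE on x (R-W).
First conflict at steps 1,2.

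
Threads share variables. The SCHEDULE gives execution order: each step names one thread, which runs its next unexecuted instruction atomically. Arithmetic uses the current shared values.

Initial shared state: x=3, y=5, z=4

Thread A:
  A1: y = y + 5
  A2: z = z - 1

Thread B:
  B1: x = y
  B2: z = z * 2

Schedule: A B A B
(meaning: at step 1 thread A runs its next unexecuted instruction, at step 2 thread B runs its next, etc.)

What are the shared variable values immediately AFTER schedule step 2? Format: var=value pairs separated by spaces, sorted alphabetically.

Answer: x=10 y=10 z=4

Derivation:
Step 1: thread A executes A1 (y = y + 5). Shared: x=3 y=10 z=4. PCs: A@1 B@0
Step 2: thread B executes B1 (x = y). Shared: x=10 y=10 z=4. PCs: A@1 B@1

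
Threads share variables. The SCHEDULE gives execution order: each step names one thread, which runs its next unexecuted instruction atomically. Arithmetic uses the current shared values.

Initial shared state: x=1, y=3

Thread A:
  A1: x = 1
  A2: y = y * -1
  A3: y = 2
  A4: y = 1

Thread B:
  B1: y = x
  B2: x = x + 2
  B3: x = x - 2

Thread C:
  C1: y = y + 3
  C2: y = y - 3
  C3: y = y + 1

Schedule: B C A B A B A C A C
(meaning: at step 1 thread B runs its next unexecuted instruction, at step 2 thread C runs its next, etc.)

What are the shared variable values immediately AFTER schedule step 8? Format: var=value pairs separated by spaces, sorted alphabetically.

Step 1: thread B executes B1 (y = x). Shared: x=1 y=1. PCs: A@0 B@1 C@0
Step 2: thread C executes C1 (y = y + 3). Shared: x=1 y=4. PCs: A@0 B@1 C@1
Step 3: thread A executes A1 (x = 1). Shared: x=1 y=4. PCs: A@1 B@1 C@1
Step 4: thread B executes B2 (x = x + 2). Shared: x=3 y=4. PCs: A@1 B@2 C@1
Step 5: thread A executes A2 (y = y * -1). Shared: x=3 y=-4. PCs: A@2 B@2 C@1
Step 6: thread B executes B3 (x = x - 2). Shared: x=1 y=-4. PCs: A@2 B@3 C@1
Step 7: thread A executes A3 (y = 2). Shared: x=1 y=2. PCs: A@3 B@3 C@1
Step 8: thread C executes C2 (y = y - 3). Shared: x=1 y=-1. PCs: A@3 B@3 C@2

Answer: x=1 y=-1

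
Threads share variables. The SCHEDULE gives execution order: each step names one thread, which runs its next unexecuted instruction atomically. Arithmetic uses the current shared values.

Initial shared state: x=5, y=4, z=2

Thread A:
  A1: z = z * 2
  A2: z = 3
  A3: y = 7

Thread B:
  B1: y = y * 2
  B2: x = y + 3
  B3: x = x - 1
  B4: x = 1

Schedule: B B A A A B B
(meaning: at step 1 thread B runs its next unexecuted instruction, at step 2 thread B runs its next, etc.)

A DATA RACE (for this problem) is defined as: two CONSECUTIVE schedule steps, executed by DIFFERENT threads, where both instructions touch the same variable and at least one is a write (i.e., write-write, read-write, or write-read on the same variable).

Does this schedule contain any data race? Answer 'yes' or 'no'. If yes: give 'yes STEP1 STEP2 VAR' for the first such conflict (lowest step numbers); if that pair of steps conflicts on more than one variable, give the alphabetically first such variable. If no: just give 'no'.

Answer: no

Derivation:
Steps 1,2: same thread (B). No race.
Steps 2,3: B(r=y,w=x) vs A(r=z,w=z). No conflict.
Steps 3,4: same thread (A). No race.
Steps 4,5: same thread (A). No race.
Steps 5,6: A(r=-,w=y) vs B(r=x,w=x). No conflict.
Steps 6,7: same thread (B). No race.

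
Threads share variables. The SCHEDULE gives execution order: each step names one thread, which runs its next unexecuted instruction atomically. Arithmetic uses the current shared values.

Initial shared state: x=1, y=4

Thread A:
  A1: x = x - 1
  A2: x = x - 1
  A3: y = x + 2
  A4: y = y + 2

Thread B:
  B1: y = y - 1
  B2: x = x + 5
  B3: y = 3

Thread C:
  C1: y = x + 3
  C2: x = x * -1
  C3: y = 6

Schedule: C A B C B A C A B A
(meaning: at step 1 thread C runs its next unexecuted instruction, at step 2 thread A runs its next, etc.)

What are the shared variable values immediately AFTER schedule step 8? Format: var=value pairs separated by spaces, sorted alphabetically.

Answer: x=4 y=6

Derivation:
Step 1: thread C executes C1 (y = x + 3). Shared: x=1 y=4. PCs: A@0 B@0 C@1
Step 2: thread A executes A1 (x = x - 1). Shared: x=0 y=4. PCs: A@1 B@0 C@1
Step 3: thread B executes B1 (y = y - 1). Shared: x=0 y=3. PCs: A@1 B@1 C@1
Step 4: thread C executes C2 (x = x * -1). Shared: x=0 y=3. PCs: A@1 B@1 C@2
Step 5: thread B executes B2 (x = x + 5). Shared: x=5 y=3. PCs: A@1 B@2 C@2
Step 6: thread A executes A2 (x = x - 1). Shared: x=4 y=3. PCs: A@2 B@2 C@2
Step 7: thread C executes C3 (y = 6). Shared: x=4 y=6. PCs: A@2 B@2 C@3
Step 8: thread A executes A3 (y = x + 2). Shared: x=4 y=6. PCs: A@3 B@2 C@3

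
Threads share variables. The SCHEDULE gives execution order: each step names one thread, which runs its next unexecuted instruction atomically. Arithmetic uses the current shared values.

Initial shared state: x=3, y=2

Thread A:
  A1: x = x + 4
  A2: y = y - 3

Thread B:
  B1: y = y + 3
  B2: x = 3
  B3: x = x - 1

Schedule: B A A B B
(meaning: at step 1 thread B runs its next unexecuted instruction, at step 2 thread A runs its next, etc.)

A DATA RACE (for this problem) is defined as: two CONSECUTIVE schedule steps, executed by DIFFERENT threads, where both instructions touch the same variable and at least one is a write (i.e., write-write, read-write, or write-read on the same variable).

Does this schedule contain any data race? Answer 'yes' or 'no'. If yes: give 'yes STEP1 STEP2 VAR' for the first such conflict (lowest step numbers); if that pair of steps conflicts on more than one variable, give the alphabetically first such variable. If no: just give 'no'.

Answer: no

Derivation:
Steps 1,2: B(r=y,w=y) vs A(r=x,w=x). No conflict.
Steps 2,3: same thread (A). No race.
Steps 3,4: A(r=y,w=y) vs B(r=-,w=x). No conflict.
Steps 4,5: same thread (B). No race.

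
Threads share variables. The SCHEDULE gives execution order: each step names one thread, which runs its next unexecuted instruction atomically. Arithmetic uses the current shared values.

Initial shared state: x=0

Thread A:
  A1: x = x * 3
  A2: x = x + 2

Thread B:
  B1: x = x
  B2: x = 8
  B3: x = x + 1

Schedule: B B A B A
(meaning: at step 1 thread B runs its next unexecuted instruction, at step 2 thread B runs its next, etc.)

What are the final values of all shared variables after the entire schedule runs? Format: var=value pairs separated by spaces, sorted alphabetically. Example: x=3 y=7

Answer: x=27

Derivation:
Step 1: thread B executes B1 (x = x). Shared: x=0. PCs: A@0 B@1
Step 2: thread B executes B2 (x = 8). Shared: x=8. PCs: A@0 B@2
Step 3: thread A executes A1 (x = x * 3). Shared: x=24. PCs: A@1 B@2
Step 4: thread B executes B3 (x = x + 1). Shared: x=25. PCs: A@1 B@3
Step 5: thread A executes A2 (x = x + 2). Shared: x=27. PCs: A@2 B@3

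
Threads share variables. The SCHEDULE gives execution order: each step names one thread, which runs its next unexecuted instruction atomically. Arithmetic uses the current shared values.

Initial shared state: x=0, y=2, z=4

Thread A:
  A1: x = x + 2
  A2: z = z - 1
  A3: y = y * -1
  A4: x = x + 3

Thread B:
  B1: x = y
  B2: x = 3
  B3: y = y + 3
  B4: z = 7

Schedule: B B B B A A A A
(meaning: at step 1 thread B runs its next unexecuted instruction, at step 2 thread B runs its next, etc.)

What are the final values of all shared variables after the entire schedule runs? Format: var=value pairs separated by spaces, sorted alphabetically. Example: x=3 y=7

Step 1: thread B executes B1 (x = y). Shared: x=2 y=2 z=4. PCs: A@0 B@1
Step 2: thread B executes B2 (x = 3). Shared: x=3 y=2 z=4. PCs: A@0 B@2
Step 3: thread B executes B3 (y = y + 3). Shared: x=3 y=5 z=4. PCs: A@0 B@3
Step 4: thread B executes B4 (z = 7). Shared: x=3 y=5 z=7. PCs: A@0 B@4
Step 5: thread A executes A1 (x = x + 2). Shared: x=5 y=5 z=7. PCs: A@1 B@4
Step 6: thread A executes A2 (z = z - 1). Shared: x=5 y=5 z=6. PCs: A@2 B@4
Step 7: thread A executes A3 (y = y * -1). Shared: x=5 y=-5 z=6. PCs: A@3 B@4
Step 8: thread A executes A4 (x = x + 3). Shared: x=8 y=-5 z=6. PCs: A@4 B@4

Answer: x=8 y=-5 z=6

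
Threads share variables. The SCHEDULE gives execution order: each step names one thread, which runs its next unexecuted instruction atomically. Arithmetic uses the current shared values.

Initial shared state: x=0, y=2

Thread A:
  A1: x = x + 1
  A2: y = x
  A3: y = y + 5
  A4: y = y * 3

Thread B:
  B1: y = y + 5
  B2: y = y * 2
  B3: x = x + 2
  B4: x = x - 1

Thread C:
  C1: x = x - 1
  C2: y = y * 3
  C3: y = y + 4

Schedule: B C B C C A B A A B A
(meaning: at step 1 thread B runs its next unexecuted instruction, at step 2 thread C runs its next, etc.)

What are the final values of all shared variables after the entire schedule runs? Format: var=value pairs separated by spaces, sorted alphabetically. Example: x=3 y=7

Answer: x=1 y=21

Derivation:
Step 1: thread B executes B1 (y = y + 5). Shared: x=0 y=7. PCs: A@0 B@1 C@0
Step 2: thread C executes C1 (x = x - 1). Shared: x=-1 y=7. PCs: A@0 B@1 C@1
Step 3: thread B executes B2 (y = y * 2). Shared: x=-1 y=14. PCs: A@0 B@2 C@1
Step 4: thread C executes C2 (y = y * 3). Shared: x=-1 y=42. PCs: A@0 B@2 C@2
Step 5: thread C executes C3 (y = y + 4). Shared: x=-1 y=46. PCs: A@0 B@2 C@3
Step 6: thread A executes A1 (x = x + 1). Shared: x=0 y=46. PCs: A@1 B@2 C@3
Step 7: thread B executes B3 (x = x + 2). Shared: x=2 y=46. PCs: A@1 B@3 C@3
Step 8: thread A executes A2 (y = x). Shared: x=2 y=2. PCs: A@2 B@3 C@3
Step 9: thread A executes A3 (y = y + 5). Shared: x=2 y=7. PCs: A@3 B@3 C@3
Step 10: thread B executes B4 (x = x - 1). Shared: x=1 y=7. PCs: A@3 B@4 C@3
Step 11: thread A executes A4 (y = y * 3). Shared: x=1 y=21. PCs: A@4 B@4 C@3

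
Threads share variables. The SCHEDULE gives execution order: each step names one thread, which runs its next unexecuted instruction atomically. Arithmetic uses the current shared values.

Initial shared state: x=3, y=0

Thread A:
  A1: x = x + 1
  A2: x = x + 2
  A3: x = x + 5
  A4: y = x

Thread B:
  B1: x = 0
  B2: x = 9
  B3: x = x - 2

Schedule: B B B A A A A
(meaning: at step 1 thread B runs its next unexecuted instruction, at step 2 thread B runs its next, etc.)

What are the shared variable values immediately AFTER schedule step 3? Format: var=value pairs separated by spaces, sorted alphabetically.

Step 1: thread B executes B1 (x = 0). Shared: x=0 y=0. PCs: A@0 B@1
Step 2: thread B executes B2 (x = 9). Shared: x=9 y=0. PCs: A@0 B@2
Step 3: thread B executes B3 (x = x - 2). Shared: x=7 y=0. PCs: A@0 B@3

Answer: x=7 y=0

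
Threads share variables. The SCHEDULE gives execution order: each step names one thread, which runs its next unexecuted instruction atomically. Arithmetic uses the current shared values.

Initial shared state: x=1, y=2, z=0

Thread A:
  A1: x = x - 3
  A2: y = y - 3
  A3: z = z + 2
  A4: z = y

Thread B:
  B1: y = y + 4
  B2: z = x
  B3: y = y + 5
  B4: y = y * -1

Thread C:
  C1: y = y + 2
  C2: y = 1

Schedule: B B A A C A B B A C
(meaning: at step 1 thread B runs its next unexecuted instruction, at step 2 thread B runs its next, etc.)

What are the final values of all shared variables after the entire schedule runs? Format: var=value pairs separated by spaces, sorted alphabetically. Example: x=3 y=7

Step 1: thread B executes B1 (y = y + 4). Shared: x=1 y=6 z=0. PCs: A@0 B@1 C@0
Step 2: thread B executes B2 (z = x). Shared: x=1 y=6 z=1. PCs: A@0 B@2 C@0
Step 3: thread A executes A1 (x = x - 3). Shared: x=-2 y=6 z=1. PCs: A@1 B@2 C@0
Step 4: thread A executes A2 (y = y - 3). Shared: x=-2 y=3 z=1. PCs: A@2 B@2 C@0
Step 5: thread C executes C1 (y = y + 2). Shared: x=-2 y=5 z=1. PCs: A@2 B@2 C@1
Step 6: thread A executes A3 (z = z + 2). Shared: x=-2 y=5 z=3. PCs: A@3 B@2 C@1
Step 7: thread B executes B3 (y = y + 5). Shared: x=-2 y=10 z=3. PCs: A@3 B@3 C@1
Step 8: thread B executes B4 (y = y * -1). Shared: x=-2 y=-10 z=3. PCs: A@3 B@4 C@1
Step 9: thread A executes A4 (z = y). Shared: x=-2 y=-10 z=-10. PCs: A@4 B@4 C@1
Step 10: thread C executes C2 (y = 1). Shared: x=-2 y=1 z=-10. PCs: A@4 B@4 C@2

Answer: x=-2 y=1 z=-10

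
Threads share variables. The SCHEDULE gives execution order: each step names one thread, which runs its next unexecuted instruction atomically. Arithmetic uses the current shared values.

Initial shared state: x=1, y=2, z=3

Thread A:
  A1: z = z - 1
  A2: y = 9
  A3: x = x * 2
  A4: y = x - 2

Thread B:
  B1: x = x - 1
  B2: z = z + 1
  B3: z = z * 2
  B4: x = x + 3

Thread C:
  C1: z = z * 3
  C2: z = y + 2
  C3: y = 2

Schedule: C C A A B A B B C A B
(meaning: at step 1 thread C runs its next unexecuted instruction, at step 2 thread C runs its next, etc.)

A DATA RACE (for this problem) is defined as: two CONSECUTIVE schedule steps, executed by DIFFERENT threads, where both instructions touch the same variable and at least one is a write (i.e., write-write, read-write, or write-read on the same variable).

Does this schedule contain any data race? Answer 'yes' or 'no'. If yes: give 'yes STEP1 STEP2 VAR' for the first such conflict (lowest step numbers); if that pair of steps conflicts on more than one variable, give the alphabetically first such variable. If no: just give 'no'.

Answer: yes 2 3 z

Derivation:
Steps 1,2: same thread (C). No race.
Steps 2,3: C(z = y + 2) vs A(z = z - 1). RACE on z (W-W).
Steps 3,4: same thread (A). No race.
Steps 4,5: A(r=-,w=y) vs B(r=x,w=x). No conflict.
Steps 5,6: B(x = x - 1) vs A(x = x * 2). RACE on x (W-W).
Steps 6,7: A(r=x,w=x) vs B(r=z,w=z). No conflict.
Steps 7,8: same thread (B). No race.
Steps 8,9: B(r=z,w=z) vs C(r=-,w=y). No conflict.
Steps 9,10: C(y = 2) vs A(y = x - 2). RACE on y (W-W).
Steps 10,11: A(y = x - 2) vs B(x = x + 3). RACE on x (R-W).
First conflict at steps 2,3.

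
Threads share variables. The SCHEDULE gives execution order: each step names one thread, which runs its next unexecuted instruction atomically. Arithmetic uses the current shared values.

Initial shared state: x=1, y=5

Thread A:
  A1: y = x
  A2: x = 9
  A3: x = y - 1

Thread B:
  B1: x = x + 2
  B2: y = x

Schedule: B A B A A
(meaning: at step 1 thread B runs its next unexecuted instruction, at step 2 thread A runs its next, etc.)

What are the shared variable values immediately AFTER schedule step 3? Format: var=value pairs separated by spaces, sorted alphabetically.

Answer: x=3 y=3

Derivation:
Step 1: thread B executes B1 (x = x + 2). Shared: x=3 y=5. PCs: A@0 B@1
Step 2: thread A executes A1 (y = x). Shared: x=3 y=3. PCs: A@1 B@1
Step 3: thread B executes B2 (y = x). Shared: x=3 y=3. PCs: A@1 B@2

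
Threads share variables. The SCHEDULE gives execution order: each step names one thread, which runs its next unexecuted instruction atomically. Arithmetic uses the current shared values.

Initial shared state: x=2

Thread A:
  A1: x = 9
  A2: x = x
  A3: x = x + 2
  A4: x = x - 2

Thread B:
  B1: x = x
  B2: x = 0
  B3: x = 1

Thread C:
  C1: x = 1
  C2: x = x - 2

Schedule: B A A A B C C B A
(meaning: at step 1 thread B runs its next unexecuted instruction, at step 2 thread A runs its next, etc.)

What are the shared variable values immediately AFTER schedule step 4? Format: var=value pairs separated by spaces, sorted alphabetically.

Answer: x=11

Derivation:
Step 1: thread B executes B1 (x = x). Shared: x=2. PCs: A@0 B@1 C@0
Step 2: thread A executes A1 (x = 9). Shared: x=9. PCs: A@1 B@1 C@0
Step 3: thread A executes A2 (x = x). Shared: x=9. PCs: A@2 B@1 C@0
Step 4: thread A executes A3 (x = x + 2). Shared: x=11. PCs: A@3 B@1 C@0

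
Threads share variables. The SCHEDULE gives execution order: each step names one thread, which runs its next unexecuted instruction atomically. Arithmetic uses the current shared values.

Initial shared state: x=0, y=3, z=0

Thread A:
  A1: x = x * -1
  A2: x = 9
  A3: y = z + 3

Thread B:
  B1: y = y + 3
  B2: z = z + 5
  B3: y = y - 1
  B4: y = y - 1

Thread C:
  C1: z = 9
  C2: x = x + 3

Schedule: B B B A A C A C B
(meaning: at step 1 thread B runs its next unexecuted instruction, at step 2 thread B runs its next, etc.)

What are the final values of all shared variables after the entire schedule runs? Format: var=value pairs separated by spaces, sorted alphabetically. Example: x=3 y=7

Step 1: thread B executes B1 (y = y + 3). Shared: x=0 y=6 z=0. PCs: A@0 B@1 C@0
Step 2: thread B executes B2 (z = z + 5). Shared: x=0 y=6 z=5. PCs: A@0 B@2 C@0
Step 3: thread B executes B3 (y = y - 1). Shared: x=0 y=5 z=5. PCs: A@0 B@3 C@0
Step 4: thread A executes A1 (x = x * -1). Shared: x=0 y=5 z=5. PCs: A@1 B@3 C@0
Step 5: thread A executes A2 (x = 9). Shared: x=9 y=5 z=5. PCs: A@2 B@3 C@0
Step 6: thread C executes C1 (z = 9). Shared: x=9 y=5 z=9. PCs: A@2 B@3 C@1
Step 7: thread A executes A3 (y = z + 3). Shared: x=9 y=12 z=9. PCs: A@3 B@3 C@1
Step 8: thread C executes C2 (x = x + 3). Shared: x=12 y=12 z=9. PCs: A@3 B@3 C@2
Step 9: thread B executes B4 (y = y - 1). Shared: x=12 y=11 z=9. PCs: A@3 B@4 C@2

Answer: x=12 y=11 z=9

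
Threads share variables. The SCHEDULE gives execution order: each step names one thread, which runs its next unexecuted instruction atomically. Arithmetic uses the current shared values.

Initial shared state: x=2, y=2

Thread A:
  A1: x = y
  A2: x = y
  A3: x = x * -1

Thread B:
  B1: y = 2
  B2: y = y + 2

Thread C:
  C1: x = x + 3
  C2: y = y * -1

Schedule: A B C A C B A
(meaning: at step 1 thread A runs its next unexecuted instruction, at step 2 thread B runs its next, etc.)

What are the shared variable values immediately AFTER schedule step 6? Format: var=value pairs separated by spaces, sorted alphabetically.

Answer: x=2 y=0

Derivation:
Step 1: thread A executes A1 (x = y). Shared: x=2 y=2. PCs: A@1 B@0 C@0
Step 2: thread B executes B1 (y = 2). Shared: x=2 y=2. PCs: A@1 B@1 C@0
Step 3: thread C executes C1 (x = x + 3). Shared: x=5 y=2. PCs: A@1 B@1 C@1
Step 4: thread A executes A2 (x = y). Shared: x=2 y=2. PCs: A@2 B@1 C@1
Step 5: thread C executes C2 (y = y * -1). Shared: x=2 y=-2. PCs: A@2 B@1 C@2
Step 6: thread B executes B2 (y = y + 2). Shared: x=2 y=0. PCs: A@2 B@2 C@2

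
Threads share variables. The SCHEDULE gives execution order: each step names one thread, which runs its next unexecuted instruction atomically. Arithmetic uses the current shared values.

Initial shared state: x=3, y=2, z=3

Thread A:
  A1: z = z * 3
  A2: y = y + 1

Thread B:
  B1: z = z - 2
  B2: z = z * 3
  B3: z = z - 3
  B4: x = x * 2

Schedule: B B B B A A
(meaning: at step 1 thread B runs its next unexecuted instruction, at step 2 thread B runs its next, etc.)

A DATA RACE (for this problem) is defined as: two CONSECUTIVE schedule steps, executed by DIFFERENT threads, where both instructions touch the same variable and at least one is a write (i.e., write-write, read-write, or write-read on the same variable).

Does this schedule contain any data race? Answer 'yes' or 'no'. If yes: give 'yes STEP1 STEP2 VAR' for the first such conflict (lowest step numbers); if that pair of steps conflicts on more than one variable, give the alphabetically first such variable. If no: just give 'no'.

Steps 1,2: same thread (B). No race.
Steps 2,3: same thread (B). No race.
Steps 3,4: same thread (B). No race.
Steps 4,5: B(r=x,w=x) vs A(r=z,w=z). No conflict.
Steps 5,6: same thread (A). No race.

Answer: no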